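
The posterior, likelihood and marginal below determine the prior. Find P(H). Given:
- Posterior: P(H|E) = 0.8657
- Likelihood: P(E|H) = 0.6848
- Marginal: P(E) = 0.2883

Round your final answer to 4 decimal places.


From Bayes' theorem: P(H|E) = P(E|H) × P(H) / P(E)

Rearranging for P(H):
P(H) = P(H|E) × P(E) / P(E|H)
     = 0.8657 × 0.2883 / 0.6848
     = 0.24958131 / 0.6848
     = 0.3645


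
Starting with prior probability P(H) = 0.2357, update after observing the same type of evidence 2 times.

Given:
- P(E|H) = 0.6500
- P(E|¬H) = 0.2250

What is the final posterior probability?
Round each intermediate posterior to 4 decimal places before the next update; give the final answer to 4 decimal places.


Sequential Bayesian updating:

Initial prior: P(H) = 0.2357

Update 1:
  P(E) = 0.6500 × 0.2357 + 0.2250 × 0.7643 = 0.15320500 + 0.17196750 = 0.32517250
  P(H|E) = 0.15320500 / 0.32517250 = 0.4711

Update 2:
  P(E) = 0.6500 × 0.4711 + 0.2250 × 0.5289 = 0.30621500 + 0.11900250 = 0.42521750
  P(H|E) = 0.30621500 / 0.42521750 = 0.7201

Final posterior: 0.7201


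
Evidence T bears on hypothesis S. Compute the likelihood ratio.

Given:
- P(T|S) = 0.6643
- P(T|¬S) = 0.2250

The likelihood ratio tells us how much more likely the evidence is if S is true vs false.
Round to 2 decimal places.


Likelihood Ratio (LR) = P(T|S) / P(T|¬S)

LR = 0.6643 / 0.2250
   = 2.95

The evidence is 2.95 times more likely if S is true than if S is false.
LR > 1, so observing T raises the odds in favor of S.


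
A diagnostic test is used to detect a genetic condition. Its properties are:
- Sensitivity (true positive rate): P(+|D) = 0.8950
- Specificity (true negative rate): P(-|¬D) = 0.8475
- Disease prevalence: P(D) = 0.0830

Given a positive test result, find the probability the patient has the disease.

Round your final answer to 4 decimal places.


Let D = has disease, + = positive test

Given:
- P(D) = 0.0830 (prevalence)
- P(+|D) = 0.8950 (sensitivity)
- P(-|¬D) = 0.8475 (specificity)
- P(+|¬D) = 0.1525 (false positive rate = 1 - specificity)

Step 1: Find P(+)
P(+) = P(+|D)P(D) + P(+|¬D)P(¬D)
     = 0.8950 × 0.0830 + 0.1525 × 0.9170
     = 0.07428500 + 0.13984250
     = 0.21412750

Step 2: Apply Bayes' theorem for P(D|+)
P(D|+) = P(+|D)P(D) / P(+)
       = 0.07428500 / 0.21412750
       = 0.3469


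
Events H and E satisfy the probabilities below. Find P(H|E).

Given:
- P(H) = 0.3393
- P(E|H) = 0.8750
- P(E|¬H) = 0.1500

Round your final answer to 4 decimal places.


Bayes' theorem: P(H|E) = P(E|H) × P(H) / P(E)

Step 1: Calculate P(E) using law of total probability
P(E) = P(E|H)P(H) + P(E|¬H)P(¬H)
     = 0.8750 × 0.3393 + 0.1500 × 0.6607
     = 0.29688750 + 0.09910500
     = 0.39599250

Step 2: Apply Bayes' theorem
P(H|E) = P(E|H) × P(H) / P(E)
       = 0.29688750 / 0.39599250
       = 0.7497


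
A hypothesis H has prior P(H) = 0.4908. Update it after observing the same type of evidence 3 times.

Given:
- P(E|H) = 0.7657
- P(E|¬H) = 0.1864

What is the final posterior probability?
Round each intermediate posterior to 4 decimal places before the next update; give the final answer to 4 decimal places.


Sequential Bayesian updating:

Initial prior: P(H) = 0.4908

Update 1:
  P(E) = 0.7657 × 0.4908 + 0.1864 × 0.5092 = 0.37580556 + 0.09491488 = 0.47072044
  P(H|E) = 0.37580556 / 0.47072044 = 0.7984

Update 2:
  P(E) = 0.7657 × 0.7984 + 0.1864 × 0.2016 = 0.61133488 + 0.03757824 = 0.64891312
  P(H|E) = 0.61133488 / 0.64891312 = 0.9421

Update 3:
  P(E) = 0.7657 × 0.9421 + 0.1864 × 0.0579 = 0.72136597 + 0.01079256 = 0.73215853
  P(H|E) = 0.72136597 / 0.73215853 = 0.9853

Final posterior: 0.9853


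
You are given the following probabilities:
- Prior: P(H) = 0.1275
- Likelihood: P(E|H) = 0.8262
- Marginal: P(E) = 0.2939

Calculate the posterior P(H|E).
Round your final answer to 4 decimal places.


Using Bayes' theorem:

P(H|E) = P(E|H) × P(H) / P(E)
       = 0.8262 × 0.1275 / 0.2939
       = 0.10534050 / 0.2939
       = 0.3584

The evidence strengthens our belief in H.
Prior: 0.1275 → Posterior: 0.3584


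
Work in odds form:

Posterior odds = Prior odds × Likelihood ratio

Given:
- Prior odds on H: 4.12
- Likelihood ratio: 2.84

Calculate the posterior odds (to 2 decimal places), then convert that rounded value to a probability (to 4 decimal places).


Step 1: Calculate posterior odds
Posterior odds = Prior odds × LR
               = 4.12 × 2.84
               = 11.70

Step 2: Convert to probability
P(H|E) = Posterior odds / (1 + Posterior odds)
       = 11.70 / (1 + 11.70)
       = 11.70 / 12.70
       = 0.9213

The evidence increased P(H) from 0.8047 to 0.9213.


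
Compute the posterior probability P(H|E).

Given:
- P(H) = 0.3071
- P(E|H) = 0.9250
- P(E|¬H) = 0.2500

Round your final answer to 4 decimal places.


Bayes' theorem: P(H|E) = P(E|H) × P(H) / P(E)

Step 1: Calculate P(E) using law of total probability
P(E) = P(E|H)P(H) + P(E|¬H)P(¬H)
     = 0.9250 × 0.3071 + 0.2500 × 0.6929
     = 0.28406750 + 0.17322500
     = 0.45729250

Step 2: Apply Bayes' theorem
P(H|E) = P(E|H) × P(H) / P(E)
       = 0.28406750 / 0.45729250
       = 0.6212


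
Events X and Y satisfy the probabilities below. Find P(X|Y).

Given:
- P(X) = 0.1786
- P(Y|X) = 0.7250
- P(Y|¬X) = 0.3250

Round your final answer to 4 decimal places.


Bayes' theorem: P(X|Y) = P(Y|X) × P(X) / P(Y)

Step 1: Calculate P(Y) using law of total probability
P(Y) = P(Y|X)P(X) + P(Y|¬X)P(¬X)
     = 0.7250 × 0.1786 + 0.3250 × 0.8214
     = 0.12948500 + 0.26695500
     = 0.39644000

Step 2: Apply Bayes' theorem
P(X|Y) = P(Y|X) × P(X) / P(Y)
       = 0.12948500 / 0.39644000
       = 0.3266


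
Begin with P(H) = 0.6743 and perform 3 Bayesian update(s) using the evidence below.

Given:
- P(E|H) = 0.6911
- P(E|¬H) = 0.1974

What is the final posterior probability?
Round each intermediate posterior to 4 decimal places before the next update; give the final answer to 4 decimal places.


Sequential Bayesian updating:

Initial prior: P(H) = 0.6743

Update 1:
  P(E) = 0.6911 × 0.6743 + 0.1974 × 0.3257 = 0.46600873 + 0.06429318 = 0.53030191
  P(H|E) = 0.46600873 / 0.53030191 = 0.8788

Update 2:
  P(E) = 0.6911 × 0.8788 + 0.1974 × 0.1212 = 0.60733868 + 0.02392488 = 0.63126356
  P(H|E) = 0.60733868 / 0.63126356 = 0.9621

Update 3:
  P(E) = 0.6911 × 0.9621 + 0.1974 × 0.0379 = 0.66490731 + 0.00748146 = 0.67238877
  P(H|E) = 0.66490731 / 0.67238877 = 0.9889

Final posterior: 0.9889


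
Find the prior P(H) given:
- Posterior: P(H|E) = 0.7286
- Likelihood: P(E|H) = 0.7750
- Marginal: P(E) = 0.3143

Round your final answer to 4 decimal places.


From Bayes' theorem: P(H|E) = P(E|H) × P(H) / P(E)

Rearranging for P(H):
P(H) = P(H|E) × P(E) / P(E|H)
     = 0.7286 × 0.3143 / 0.7750
     = 0.22899898 / 0.7750
     = 0.2955


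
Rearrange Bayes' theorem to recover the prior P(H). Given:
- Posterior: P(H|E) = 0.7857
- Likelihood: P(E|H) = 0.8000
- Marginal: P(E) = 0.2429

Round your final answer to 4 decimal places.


From Bayes' theorem: P(H|E) = P(E|H) × P(H) / P(E)

Rearranging for P(H):
P(H) = P(H|E) × P(E) / P(E|H)
     = 0.7857 × 0.2429 / 0.8000
     = 0.19084653 / 0.8000
     = 0.2386


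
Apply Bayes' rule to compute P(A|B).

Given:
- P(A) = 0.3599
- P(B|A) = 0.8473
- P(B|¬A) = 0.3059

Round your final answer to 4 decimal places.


Bayes' theorem: P(A|B) = P(B|A) × P(A) / P(B)

Step 1: Calculate P(B) using law of total probability
P(B) = P(B|A)P(A) + P(B|¬A)P(¬A)
     = 0.8473 × 0.3599 + 0.3059 × 0.6401
     = 0.30494327 + 0.19580659
     = 0.50074986

Step 2: Apply Bayes' theorem
P(A|B) = P(B|A) × P(A) / P(B)
       = 0.30494327 / 0.50074986
       = 0.6090


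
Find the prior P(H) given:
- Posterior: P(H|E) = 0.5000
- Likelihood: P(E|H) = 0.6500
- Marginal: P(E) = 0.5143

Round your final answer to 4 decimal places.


From Bayes' theorem: P(H|E) = P(E|H) × P(H) / P(E)

Rearranging for P(H):
P(H) = P(H|E) × P(E) / P(E|H)
     = 0.5000 × 0.5143 / 0.6500
     = 0.25715000 / 0.6500
     = 0.3956


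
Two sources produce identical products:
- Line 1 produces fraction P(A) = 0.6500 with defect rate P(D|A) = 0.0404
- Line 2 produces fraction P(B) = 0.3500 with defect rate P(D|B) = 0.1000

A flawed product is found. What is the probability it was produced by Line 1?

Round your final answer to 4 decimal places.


Let A = from Line 1, D = flawed

Given:
- P(A) = 0.6500, P(B) = 0.3500
- P(D|A) = 0.0404, P(D|B) = 0.1000

Step 1: Find P(D)
P(D) = P(D|A)P(A) + P(D|B)P(B)
     = 0.0404 × 0.6500 + 0.1000 × 0.3500
     = 0.02626000 + 0.03500000
     = 0.06126000

Step 2: Apply Bayes' theorem
P(A|D) = P(D|A)P(A) / P(D)
       = 0.02626000 / 0.06126000
       = 0.4287


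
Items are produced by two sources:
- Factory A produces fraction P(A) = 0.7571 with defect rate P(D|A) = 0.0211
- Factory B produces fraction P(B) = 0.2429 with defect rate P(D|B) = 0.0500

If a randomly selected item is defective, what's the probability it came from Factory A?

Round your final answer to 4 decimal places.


Let A = from Factory A, D = defective

Given:
- P(A) = 0.7571, P(B) = 0.2429
- P(D|A) = 0.0211, P(D|B) = 0.0500

Step 1: Find P(D)
P(D) = P(D|A)P(A) + P(D|B)P(B)
     = 0.0211 × 0.7571 + 0.0500 × 0.2429
     = 0.01597481 + 0.01214500
     = 0.02811981

Step 2: Apply Bayes' theorem
P(A|D) = P(D|A)P(A) / P(D)
       = 0.01597481 / 0.02811981
       = 0.5681


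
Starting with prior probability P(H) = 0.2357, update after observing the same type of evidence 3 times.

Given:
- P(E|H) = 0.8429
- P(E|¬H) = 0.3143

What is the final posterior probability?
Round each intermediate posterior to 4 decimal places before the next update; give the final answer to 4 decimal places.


Sequential Bayesian updating:

Initial prior: P(H) = 0.2357

Update 1:
  P(E) = 0.8429 × 0.2357 + 0.3143 × 0.7643 = 0.19867153 + 0.24021949 = 0.43889102
  P(H|E) = 0.19867153 / 0.43889102 = 0.4527

Update 2:
  P(E) = 0.8429 × 0.4527 + 0.3143 × 0.5473 = 0.38158083 + 0.17201639 = 0.55359722
  P(H|E) = 0.38158083 / 0.55359722 = 0.6893

Update 3:
  P(E) = 0.8429 × 0.6893 + 0.3143 × 0.3107 = 0.58101097 + 0.09765301 = 0.67866398
  P(H|E) = 0.58101097 / 0.67866398 = 0.8561

Final posterior: 0.8561


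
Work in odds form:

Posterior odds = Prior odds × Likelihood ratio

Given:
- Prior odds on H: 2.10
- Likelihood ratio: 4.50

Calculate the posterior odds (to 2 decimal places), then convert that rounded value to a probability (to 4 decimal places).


Step 1: Calculate posterior odds
Posterior odds = Prior odds × LR
               = 2.10 × 4.50
               = 9.45

Step 2: Convert to probability
P(H|E) = Posterior odds / (1 + Posterior odds)
       = 9.45 / (1 + 9.45)
       = 9.45 / 10.45
       = 0.9043

The evidence increased P(H) from 0.6774 to 0.9043.


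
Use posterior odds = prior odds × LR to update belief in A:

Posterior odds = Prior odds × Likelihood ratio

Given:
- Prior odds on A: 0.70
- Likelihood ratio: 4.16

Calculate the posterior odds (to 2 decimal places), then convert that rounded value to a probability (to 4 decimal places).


Step 1: Calculate posterior odds
Posterior odds = Prior odds × LR
               = 0.70 × 4.16
               = 2.91

Step 2: Convert to probability
P(A|E) = Posterior odds / (1 + Posterior odds)
       = 2.91 / (1 + 2.91)
       = 2.91 / 3.91
       = 0.7442

The evidence increased P(A) from 0.4118 to 0.7442.


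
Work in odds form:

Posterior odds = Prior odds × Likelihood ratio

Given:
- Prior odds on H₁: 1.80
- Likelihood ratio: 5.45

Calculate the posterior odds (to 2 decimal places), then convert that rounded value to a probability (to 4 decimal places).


Step 1: Calculate posterior odds
Posterior odds = Prior odds × LR
               = 1.80 × 5.45
               = 9.81

Step 2: Convert to probability
P(H₁|E) = Posterior odds / (1 + Posterior odds)
       = 9.81 / (1 + 9.81)
       = 9.81 / 10.81
       = 0.9075

The evidence increased P(H₁) from 0.6429 to 0.9075.


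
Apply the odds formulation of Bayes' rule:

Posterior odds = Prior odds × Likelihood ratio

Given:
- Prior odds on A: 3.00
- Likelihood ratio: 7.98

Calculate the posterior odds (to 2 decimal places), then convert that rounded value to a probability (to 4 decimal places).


Step 1: Calculate posterior odds
Posterior odds = Prior odds × LR
               = 3.00 × 7.98
               = 23.94

Step 2: Convert to probability
P(A|E) = Posterior odds / (1 + Posterior odds)
       = 23.94 / (1 + 23.94)
       = 23.94 / 24.94
       = 0.9599

The evidence increased P(A) from 0.7500 to 0.9599.


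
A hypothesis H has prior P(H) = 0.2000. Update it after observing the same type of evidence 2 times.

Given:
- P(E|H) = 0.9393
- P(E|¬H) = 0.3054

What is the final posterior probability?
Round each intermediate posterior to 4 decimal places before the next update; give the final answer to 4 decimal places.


Sequential Bayesian updating:

Initial prior: P(H) = 0.2000

Update 1:
  P(E) = 0.9393 × 0.2000 + 0.3054 × 0.8000 = 0.18786000 + 0.24432000 = 0.43218000
  P(H|E) = 0.18786000 / 0.43218000 = 0.4347

Update 2:
  P(E) = 0.9393 × 0.4347 + 0.3054 × 0.5653 = 0.40831371 + 0.17264262 = 0.58095633
  P(H|E) = 0.40831371 / 0.58095633 = 0.7028

Final posterior: 0.7028


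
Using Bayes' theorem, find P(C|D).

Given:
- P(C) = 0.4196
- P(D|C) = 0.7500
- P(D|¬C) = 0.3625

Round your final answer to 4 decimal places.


Bayes' theorem: P(C|D) = P(D|C) × P(C) / P(D)

Step 1: Calculate P(D) using law of total probability
P(D) = P(D|C)P(C) + P(D|¬C)P(¬C)
     = 0.7500 × 0.4196 + 0.3625 × 0.5804
     = 0.31470000 + 0.21039500
     = 0.52509500

Step 2: Apply Bayes' theorem
P(C|D) = P(D|C) × P(C) / P(D)
       = 0.31470000 / 0.52509500
       = 0.5993


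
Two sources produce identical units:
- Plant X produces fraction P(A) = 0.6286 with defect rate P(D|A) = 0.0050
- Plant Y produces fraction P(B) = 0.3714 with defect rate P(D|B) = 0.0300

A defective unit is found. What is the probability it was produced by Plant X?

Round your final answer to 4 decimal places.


Let A = from Plant X, D = defective

Given:
- P(A) = 0.6286, P(B) = 0.3714
- P(D|A) = 0.0050, P(D|B) = 0.0300

Step 1: Find P(D)
P(D) = P(D|A)P(A) + P(D|B)P(B)
     = 0.0050 × 0.6286 + 0.0300 × 0.3714
     = 0.00314300 + 0.01114200
     = 0.01428500

Step 2: Apply Bayes' theorem
P(A|D) = P(D|A)P(A) / P(D)
       = 0.00314300 / 0.01428500
       = 0.2200


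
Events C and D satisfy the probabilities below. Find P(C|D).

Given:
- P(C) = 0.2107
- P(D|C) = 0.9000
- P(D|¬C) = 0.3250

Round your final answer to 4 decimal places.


Bayes' theorem: P(C|D) = P(D|C) × P(C) / P(D)

Step 1: Calculate P(D) using law of total probability
P(D) = P(D|C)P(C) + P(D|¬C)P(¬C)
     = 0.9000 × 0.2107 + 0.3250 × 0.7893
     = 0.18963000 + 0.25652250
     = 0.44615250

Step 2: Apply Bayes' theorem
P(C|D) = P(D|C) × P(C) / P(D)
       = 0.18963000 / 0.44615250
       = 0.4250


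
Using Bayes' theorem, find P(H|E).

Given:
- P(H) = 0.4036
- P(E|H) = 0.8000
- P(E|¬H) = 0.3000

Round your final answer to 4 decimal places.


Bayes' theorem: P(H|E) = P(E|H) × P(H) / P(E)

Step 1: Calculate P(E) using law of total probability
P(E) = P(E|H)P(H) + P(E|¬H)P(¬H)
     = 0.8000 × 0.4036 + 0.3000 × 0.5964
     = 0.32288000 + 0.17892000
     = 0.50180000

Step 2: Apply Bayes' theorem
P(H|E) = P(E|H) × P(H) / P(E)
       = 0.32288000 / 0.50180000
       = 0.6434


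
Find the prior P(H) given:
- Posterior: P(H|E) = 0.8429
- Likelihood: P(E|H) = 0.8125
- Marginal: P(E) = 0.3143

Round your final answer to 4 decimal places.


From Bayes' theorem: P(H|E) = P(E|H) × P(H) / P(E)

Rearranging for P(H):
P(H) = P(H|E) × P(E) / P(E|H)
     = 0.8429 × 0.3143 / 0.8125
     = 0.26492347 / 0.8125
     = 0.3261


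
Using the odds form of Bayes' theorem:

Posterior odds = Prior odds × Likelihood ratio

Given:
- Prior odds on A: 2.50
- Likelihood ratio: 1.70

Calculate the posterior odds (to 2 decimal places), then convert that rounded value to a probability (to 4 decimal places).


Step 1: Calculate posterior odds
Posterior odds = Prior odds × LR
               = 2.50 × 1.70
               = 4.25

Step 2: Convert to probability
P(A|E) = Posterior odds / (1 + Posterior odds)
       = 4.25 / (1 + 4.25)
       = 4.25 / 5.25
       = 0.8095

The evidence increased P(A) from 0.7143 to 0.8095.


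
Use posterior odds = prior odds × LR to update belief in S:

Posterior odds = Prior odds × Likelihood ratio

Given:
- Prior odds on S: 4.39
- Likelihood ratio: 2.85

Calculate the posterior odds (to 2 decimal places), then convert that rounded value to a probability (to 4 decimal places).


Step 1: Calculate posterior odds
Posterior odds = Prior odds × LR
               = 4.39 × 2.85
               = 12.51

Step 2: Convert to probability
P(S|E) = Posterior odds / (1 + Posterior odds)
       = 12.51 / (1 + 12.51)
       = 12.51 / 13.51
       = 0.9260

The evidence increased P(S) from 0.8145 to 0.9260.


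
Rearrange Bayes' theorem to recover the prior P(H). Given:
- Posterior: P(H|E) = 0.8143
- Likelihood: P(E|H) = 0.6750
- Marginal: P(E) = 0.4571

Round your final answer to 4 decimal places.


From Bayes' theorem: P(H|E) = P(E|H) × P(H) / P(E)

Rearranging for P(H):
P(H) = P(H|E) × P(E) / P(E|H)
     = 0.8143 × 0.4571 / 0.6750
     = 0.37221653 / 0.6750
     = 0.5514


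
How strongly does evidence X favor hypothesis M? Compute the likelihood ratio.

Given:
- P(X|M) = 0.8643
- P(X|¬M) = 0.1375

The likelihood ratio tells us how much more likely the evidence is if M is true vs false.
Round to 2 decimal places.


Likelihood Ratio (LR) = P(X|M) / P(X|¬M)

LR = 0.8643 / 0.1375
   = 6.29

The evidence is 6.29 times more likely if M is true than if M is false.
Since LR > 1, the evidence supports M over ¬M.


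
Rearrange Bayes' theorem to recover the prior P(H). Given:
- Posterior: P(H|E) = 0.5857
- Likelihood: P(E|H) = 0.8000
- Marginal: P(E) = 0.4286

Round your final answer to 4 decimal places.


From Bayes' theorem: P(H|E) = P(E|H) × P(H) / P(E)

Rearranging for P(H):
P(H) = P(H|E) × P(E) / P(E|H)
     = 0.5857 × 0.4286 / 0.8000
     = 0.25103102 / 0.8000
     = 0.3138


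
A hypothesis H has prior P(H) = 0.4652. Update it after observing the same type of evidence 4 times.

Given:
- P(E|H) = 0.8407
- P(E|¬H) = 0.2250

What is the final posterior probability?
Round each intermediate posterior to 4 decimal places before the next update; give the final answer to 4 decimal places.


Sequential Bayesian updating:

Initial prior: P(H) = 0.4652

Update 1:
  P(E) = 0.8407 × 0.4652 + 0.2250 × 0.5348 = 0.39109364 + 0.12033000 = 0.51142364
  P(H|E) = 0.39109364 / 0.51142364 = 0.7647

Update 2:
  P(E) = 0.8407 × 0.7647 + 0.2250 × 0.2353 = 0.64288329 + 0.05294250 = 0.69582579
  P(H|E) = 0.64288329 / 0.69582579 = 0.9239

Update 3:
  P(E) = 0.8407 × 0.9239 + 0.2250 × 0.0761 = 0.77672273 + 0.01712250 = 0.79384523
  P(H|E) = 0.77672273 / 0.79384523 = 0.9784

Update 4:
  P(E) = 0.8407 × 0.9784 + 0.2250 × 0.0216 = 0.82254088 + 0.00486000 = 0.82740088
  P(H|E) = 0.82254088 / 0.82740088 = 0.9941

Final posterior: 0.9941


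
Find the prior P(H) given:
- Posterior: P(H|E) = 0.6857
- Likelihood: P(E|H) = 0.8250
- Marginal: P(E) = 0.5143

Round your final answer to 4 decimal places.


From Bayes' theorem: P(H|E) = P(E|H) × P(H) / P(E)

Rearranging for P(H):
P(H) = P(H|E) × P(E) / P(E|H)
     = 0.6857 × 0.5143 / 0.8250
     = 0.35265551 / 0.8250
     = 0.4275


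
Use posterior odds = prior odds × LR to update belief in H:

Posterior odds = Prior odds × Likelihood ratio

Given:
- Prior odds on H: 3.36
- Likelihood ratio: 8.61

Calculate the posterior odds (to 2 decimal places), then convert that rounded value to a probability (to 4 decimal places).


Step 1: Calculate posterior odds
Posterior odds = Prior odds × LR
               = 3.36 × 8.61
               = 28.93

Step 2: Convert to probability
P(H|E) = Posterior odds / (1 + Posterior odds)
       = 28.93 / (1 + 28.93)
       = 28.93 / 29.93
       = 0.9666

The evidence increased P(H) from 0.7706 to 0.9666.


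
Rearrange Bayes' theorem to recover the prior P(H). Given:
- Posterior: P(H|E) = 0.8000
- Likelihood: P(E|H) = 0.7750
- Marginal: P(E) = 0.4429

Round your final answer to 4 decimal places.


From Bayes' theorem: P(H|E) = P(E|H) × P(H) / P(E)

Rearranging for P(H):
P(H) = P(H|E) × P(E) / P(E|H)
     = 0.8000 × 0.4429 / 0.7750
     = 0.35432000 / 0.7750
     = 0.4572


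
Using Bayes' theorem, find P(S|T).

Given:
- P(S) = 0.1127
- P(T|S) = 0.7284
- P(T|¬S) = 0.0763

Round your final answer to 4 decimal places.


Bayes' theorem: P(S|T) = P(T|S) × P(S) / P(T)

Step 1: Calculate P(T) using law of total probability
P(T) = P(T|S)P(S) + P(T|¬S)P(¬S)
     = 0.7284 × 0.1127 + 0.0763 × 0.8873
     = 0.08209068 + 0.06770099
     = 0.14979167

Step 2: Apply Bayes' theorem
P(S|T) = P(T|S) × P(S) / P(T)
       = 0.08209068 / 0.14979167
       = 0.5480


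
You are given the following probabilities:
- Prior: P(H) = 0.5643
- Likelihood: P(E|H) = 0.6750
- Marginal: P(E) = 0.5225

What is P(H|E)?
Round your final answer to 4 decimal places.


Using Bayes' theorem:

P(H|E) = P(E|H) × P(H) / P(E)
       = 0.6750 × 0.5643 / 0.5225
       = 0.38090250 / 0.5225
       = 0.7290

The evidence strengthens our belief in H.
Prior: 0.5643 → Posterior: 0.7290


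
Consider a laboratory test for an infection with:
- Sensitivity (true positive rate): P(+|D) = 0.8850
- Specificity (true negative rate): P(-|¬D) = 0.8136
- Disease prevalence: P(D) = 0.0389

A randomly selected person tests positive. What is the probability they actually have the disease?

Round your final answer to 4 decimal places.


Let D = has disease, + = positive test

Given:
- P(D) = 0.0389 (prevalence)
- P(+|D) = 0.8850 (sensitivity)
- P(-|¬D) = 0.8136 (specificity)
- P(+|¬D) = 0.1864 (false positive rate = 1 - specificity)

Step 1: Find P(+)
P(+) = P(+|D)P(D) + P(+|¬D)P(¬D)
     = 0.8850 × 0.0389 + 0.1864 × 0.9611
     = 0.03442650 + 0.17914904
     = 0.21357554

Step 2: Apply Bayes' theorem for P(D|+)
P(D|+) = P(+|D)P(D) / P(+)
       = 0.03442650 / 0.21357554
       = 0.1612


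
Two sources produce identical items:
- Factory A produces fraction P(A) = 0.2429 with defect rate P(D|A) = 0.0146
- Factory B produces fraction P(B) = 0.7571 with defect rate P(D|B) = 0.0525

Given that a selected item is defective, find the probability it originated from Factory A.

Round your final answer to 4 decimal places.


Let A = from Factory A, D = defective

Given:
- P(A) = 0.2429, P(B) = 0.7571
- P(D|A) = 0.0146, P(D|B) = 0.0525

Step 1: Find P(D)
P(D) = P(D|A)P(A) + P(D|B)P(B)
     = 0.0146 × 0.2429 + 0.0525 × 0.7571
     = 0.00354634 + 0.03974775
     = 0.04329409

Step 2: Apply Bayes' theorem
P(A|D) = P(D|A)P(A) / P(D)
       = 0.00354634 / 0.04329409
       = 0.0819


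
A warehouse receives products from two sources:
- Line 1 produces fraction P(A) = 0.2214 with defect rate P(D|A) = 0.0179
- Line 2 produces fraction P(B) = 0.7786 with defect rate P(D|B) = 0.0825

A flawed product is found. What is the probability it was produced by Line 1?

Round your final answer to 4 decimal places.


Let A = from Line 1, D = flawed

Given:
- P(A) = 0.2214, P(B) = 0.7786
- P(D|A) = 0.0179, P(D|B) = 0.0825

Step 1: Find P(D)
P(D) = P(D|A)P(A) + P(D|B)P(B)
     = 0.0179 × 0.2214 + 0.0825 × 0.7786
     = 0.00396306 + 0.06423450
     = 0.06819756

Step 2: Apply Bayes' theorem
P(A|D) = P(D|A)P(A) / P(D)
       = 0.00396306 / 0.06819756
       = 0.0581


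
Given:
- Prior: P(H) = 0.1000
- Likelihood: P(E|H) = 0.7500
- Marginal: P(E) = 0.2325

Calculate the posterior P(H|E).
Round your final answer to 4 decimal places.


Using Bayes' theorem:

P(H|E) = P(E|H) × P(H) / P(E)
       = 0.7500 × 0.1000 / 0.2325
       = 0.07500000 / 0.2325
       = 0.3226

The evidence strengthens our belief in H.
Prior: 0.1000 → Posterior: 0.3226


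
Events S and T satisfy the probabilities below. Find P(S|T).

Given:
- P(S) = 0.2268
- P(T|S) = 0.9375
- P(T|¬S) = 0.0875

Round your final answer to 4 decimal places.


Bayes' theorem: P(S|T) = P(T|S) × P(S) / P(T)

Step 1: Calculate P(T) using law of total probability
P(T) = P(T|S)P(S) + P(T|¬S)P(¬S)
     = 0.9375 × 0.2268 + 0.0875 × 0.7732
     = 0.21262500 + 0.06765500
     = 0.28028000

Step 2: Apply Bayes' theorem
P(S|T) = P(T|S) × P(S) / P(T)
       = 0.21262500 / 0.28028000
       = 0.7586


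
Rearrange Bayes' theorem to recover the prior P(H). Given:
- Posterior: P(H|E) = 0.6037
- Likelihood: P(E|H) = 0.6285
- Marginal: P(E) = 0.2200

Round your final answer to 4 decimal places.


From Bayes' theorem: P(H|E) = P(E|H) × P(H) / P(E)

Rearranging for P(H):
P(H) = P(H|E) × P(E) / P(E|H)
     = 0.6037 × 0.2200 / 0.6285
     = 0.13281400 / 0.6285
     = 0.2113


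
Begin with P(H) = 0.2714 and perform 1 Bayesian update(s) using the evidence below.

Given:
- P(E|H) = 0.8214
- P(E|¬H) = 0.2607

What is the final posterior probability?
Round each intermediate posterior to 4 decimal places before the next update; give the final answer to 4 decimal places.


Sequential Bayesian updating:

Initial prior: P(H) = 0.2714

Update 1:
  P(E) = 0.8214 × 0.2714 + 0.2607 × 0.7286 = 0.22292796 + 0.18994602 = 0.41287398
  P(H|E) = 0.22292796 / 0.41287398 = 0.5399

Final posterior: 0.5399


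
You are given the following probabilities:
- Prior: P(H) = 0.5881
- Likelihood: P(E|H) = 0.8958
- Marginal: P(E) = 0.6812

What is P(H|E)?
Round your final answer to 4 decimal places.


Using Bayes' theorem:

P(H|E) = P(E|H) × P(H) / P(E)
       = 0.8958 × 0.5881 / 0.6812
       = 0.52681998 / 0.6812
       = 0.7734

The evidence strengthens our belief in H.
Prior: 0.5881 → Posterior: 0.7734


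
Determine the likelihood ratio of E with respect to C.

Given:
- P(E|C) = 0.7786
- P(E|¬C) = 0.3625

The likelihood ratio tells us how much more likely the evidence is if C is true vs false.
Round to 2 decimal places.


Likelihood Ratio (LR) = P(E|C) / P(E|¬C)

LR = 0.7786 / 0.3625
   = 2.15

The evidence is 2.15 times more likely if C is true than if C is false.
Since LR > 1, the evidence supports C over ¬C.


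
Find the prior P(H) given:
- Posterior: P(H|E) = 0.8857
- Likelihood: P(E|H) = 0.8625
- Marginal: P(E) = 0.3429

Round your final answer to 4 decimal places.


From Bayes' theorem: P(H|E) = P(E|H) × P(H) / P(E)

Rearranging for P(H):
P(H) = P(H|E) × P(E) / P(E|H)
     = 0.8857 × 0.3429 / 0.8625
     = 0.30370653 / 0.8625
     = 0.3521


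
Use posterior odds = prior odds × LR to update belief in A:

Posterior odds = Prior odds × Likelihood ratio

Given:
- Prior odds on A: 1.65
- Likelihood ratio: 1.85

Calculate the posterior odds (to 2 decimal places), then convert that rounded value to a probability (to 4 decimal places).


Step 1: Calculate posterior odds
Posterior odds = Prior odds × LR
               = 1.65 × 1.85
               = 3.05

Step 2: Convert to probability
P(A|E) = Posterior odds / (1 + Posterior odds)
       = 3.05 / (1 + 3.05)
       = 3.05 / 4.05
       = 0.7531

The evidence increased P(A) from 0.6226 to 0.7531.


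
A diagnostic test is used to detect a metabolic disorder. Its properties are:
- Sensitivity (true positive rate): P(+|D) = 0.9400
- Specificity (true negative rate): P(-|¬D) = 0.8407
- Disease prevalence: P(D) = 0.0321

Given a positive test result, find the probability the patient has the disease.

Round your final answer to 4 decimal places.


Let D = has disease, + = positive test

Given:
- P(D) = 0.0321 (prevalence)
- P(+|D) = 0.9400 (sensitivity)
- P(-|¬D) = 0.8407 (specificity)
- P(+|¬D) = 0.1593 (false positive rate = 1 - specificity)

Step 1: Find P(+)
P(+) = P(+|D)P(D) + P(+|¬D)P(¬D)
     = 0.9400 × 0.0321 + 0.1593 × 0.9679
     = 0.03017400 + 0.15418647
     = 0.18436047

Step 2: Apply Bayes' theorem for P(D|+)
P(D|+) = P(+|D)P(D) / P(+)
       = 0.03017400 / 0.18436047
       = 0.1637


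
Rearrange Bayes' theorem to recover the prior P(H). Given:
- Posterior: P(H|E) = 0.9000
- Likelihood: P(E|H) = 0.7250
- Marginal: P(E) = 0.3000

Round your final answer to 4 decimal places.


From Bayes' theorem: P(H|E) = P(E|H) × P(H) / P(E)

Rearranging for P(H):
P(H) = P(H|E) × P(E) / P(E|H)
     = 0.9000 × 0.3000 / 0.7250
     = 0.27000000 / 0.7250
     = 0.3724


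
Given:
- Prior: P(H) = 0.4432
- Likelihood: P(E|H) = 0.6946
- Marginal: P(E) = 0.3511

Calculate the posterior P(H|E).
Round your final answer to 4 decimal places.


Using Bayes' theorem:

P(H|E) = P(E|H) × P(H) / P(E)
       = 0.6946 × 0.4432 / 0.3511
       = 0.30784672 / 0.3511
       = 0.8768

The evidence strengthens our belief in H.
Prior: 0.4432 → Posterior: 0.8768


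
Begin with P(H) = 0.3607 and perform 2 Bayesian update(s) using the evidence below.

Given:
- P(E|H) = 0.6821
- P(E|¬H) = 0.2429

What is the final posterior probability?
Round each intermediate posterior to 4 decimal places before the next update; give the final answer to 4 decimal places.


Sequential Bayesian updating:

Initial prior: P(H) = 0.3607

Update 1:
  P(E) = 0.6821 × 0.3607 + 0.2429 × 0.6393 = 0.24603347 + 0.15528597 = 0.40131944
  P(H|E) = 0.24603347 / 0.40131944 = 0.6131

Update 2:
  P(E) = 0.6821 × 0.6131 + 0.2429 × 0.3869 = 0.41819551 + 0.09397801 = 0.51217352
  P(H|E) = 0.41819551 / 0.51217352 = 0.8165

Final posterior: 0.8165


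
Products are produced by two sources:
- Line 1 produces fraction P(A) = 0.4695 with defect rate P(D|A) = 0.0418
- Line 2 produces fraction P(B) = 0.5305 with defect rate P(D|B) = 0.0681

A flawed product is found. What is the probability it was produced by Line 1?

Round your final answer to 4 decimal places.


Let A = from Line 1, D = flawed

Given:
- P(A) = 0.4695, P(B) = 0.5305
- P(D|A) = 0.0418, P(D|B) = 0.0681

Step 1: Find P(D)
P(D) = P(D|A)P(A) + P(D|B)P(B)
     = 0.0418 × 0.4695 + 0.0681 × 0.5305
     = 0.01962510 + 0.03612705
     = 0.05575215

Step 2: Apply Bayes' theorem
P(A|D) = P(D|A)P(A) / P(D)
       = 0.01962510 / 0.05575215
       = 0.3520


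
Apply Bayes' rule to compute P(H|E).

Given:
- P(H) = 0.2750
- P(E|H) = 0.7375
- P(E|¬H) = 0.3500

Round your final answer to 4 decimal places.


Bayes' theorem: P(H|E) = P(E|H) × P(H) / P(E)

Step 1: Calculate P(E) using law of total probability
P(E) = P(E|H)P(H) + P(E|¬H)P(¬H)
     = 0.7375 × 0.2750 + 0.3500 × 0.7250
     = 0.20281250 + 0.25375000
     = 0.45656250

Step 2: Apply Bayes' theorem
P(H|E) = P(E|H) × P(H) / P(E)
       = 0.20281250 / 0.45656250
       = 0.4442


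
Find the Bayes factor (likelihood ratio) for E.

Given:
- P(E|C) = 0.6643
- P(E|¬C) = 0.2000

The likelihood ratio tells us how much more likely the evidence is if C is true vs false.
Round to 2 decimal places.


Likelihood Ratio (LR) = P(E|C) / P(E|¬C)

LR = 0.6643 / 0.2000
   = 3.32

The evidence is 3.32 times more likely if C is true than if C is false.
Since LR > 1, the evidence supports C over ¬C.


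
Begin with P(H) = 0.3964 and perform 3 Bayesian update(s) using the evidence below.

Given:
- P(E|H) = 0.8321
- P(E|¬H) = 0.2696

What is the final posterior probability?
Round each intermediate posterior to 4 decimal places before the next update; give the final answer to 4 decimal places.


Sequential Bayesian updating:

Initial prior: P(H) = 0.3964

Update 1:
  P(E) = 0.8321 × 0.3964 + 0.2696 × 0.6036 = 0.32984444 + 0.16273056 = 0.49257500
  P(H|E) = 0.32984444 / 0.49257500 = 0.6696

Update 2:
  P(E) = 0.8321 × 0.6696 + 0.2696 × 0.3304 = 0.55717416 + 0.08907584 = 0.64625000
  P(H|E) = 0.55717416 / 0.64625000 = 0.8622

Update 3:
  P(E) = 0.8321 × 0.8622 + 0.2696 × 0.1378 = 0.71743662 + 0.03715088 = 0.75458750
  P(H|E) = 0.71743662 / 0.75458750 = 0.9508

Final posterior: 0.9508


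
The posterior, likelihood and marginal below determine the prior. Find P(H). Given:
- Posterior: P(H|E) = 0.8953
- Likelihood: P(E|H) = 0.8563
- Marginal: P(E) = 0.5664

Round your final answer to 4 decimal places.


From Bayes' theorem: P(H|E) = P(E|H) × P(H) / P(E)

Rearranging for P(H):
P(H) = P(H|E) × P(E) / P(E|H)
     = 0.8953 × 0.5664 / 0.8563
     = 0.50709792 / 0.8563
     = 0.5922


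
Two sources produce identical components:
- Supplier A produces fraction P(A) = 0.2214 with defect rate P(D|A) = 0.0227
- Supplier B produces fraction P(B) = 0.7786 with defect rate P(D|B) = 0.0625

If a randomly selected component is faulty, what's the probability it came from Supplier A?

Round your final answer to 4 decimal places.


Let A = from Supplier A, D = faulty

Given:
- P(A) = 0.2214, P(B) = 0.7786
- P(D|A) = 0.0227, P(D|B) = 0.0625

Step 1: Find P(D)
P(D) = P(D|A)P(A) + P(D|B)P(B)
     = 0.0227 × 0.2214 + 0.0625 × 0.7786
     = 0.00502578 + 0.04866250
     = 0.05368828

Step 2: Apply Bayes' theorem
P(A|D) = P(D|A)P(A) / P(D)
       = 0.00502578 / 0.05368828
       = 0.0936


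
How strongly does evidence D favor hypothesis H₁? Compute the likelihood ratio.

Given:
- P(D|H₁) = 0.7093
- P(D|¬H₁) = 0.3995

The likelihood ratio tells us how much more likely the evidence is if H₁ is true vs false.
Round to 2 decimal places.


Likelihood Ratio (LR) = P(D|H₁) / P(D|¬H₁)

LR = 0.7093 / 0.3995
   = 1.78

The evidence is 1.78 times more likely if H₁ is true than if H₁ is false.
Since LR > 1, the evidence supports H₁ over ¬H₁.


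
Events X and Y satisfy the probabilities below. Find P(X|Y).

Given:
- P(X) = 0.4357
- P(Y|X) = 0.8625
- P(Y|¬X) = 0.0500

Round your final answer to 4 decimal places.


Bayes' theorem: P(X|Y) = P(Y|X) × P(X) / P(Y)

Step 1: Calculate P(Y) using law of total probability
P(Y) = P(Y|X)P(X) + P(Y|¬X)P(¬X)
     = 0.8625 × 0.4357 + 0.0500 × 0.5643
     = 0.37579125 + 0.02821500
     = 0.40400625

Step 2: Apply Bayes' theorem
P(X|Y) = P(Y|X) × P(X) / P(Y)
       = 0.37579125 / 0.40400625
       = 0.9302


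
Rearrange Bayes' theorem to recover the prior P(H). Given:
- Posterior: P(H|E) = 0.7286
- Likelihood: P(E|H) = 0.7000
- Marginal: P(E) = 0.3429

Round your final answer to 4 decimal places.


From Bayes' theorem: P(H|E) = P(E|H) × P(H) / P(E)

Rearranging for P(H):
P(H) = P(H|E) × P(E) / P(E|H)
     = 0.7286 × 0.3429 / 0.7000
     = 0.24983694 / 0.7000
     = 0.3569


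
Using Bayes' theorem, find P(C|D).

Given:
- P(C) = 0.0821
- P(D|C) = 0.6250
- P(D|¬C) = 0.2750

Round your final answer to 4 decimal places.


Bayes' theorem: P(C|D) = P(D|C) × P(C) / P(D)

Step 1: Calculate P(D) using law of total probability
P(D) = P(D|C)P(C) + P(D|¬C)P(¬C)
     = 0.6250 × 0.0821 + 0.2750 × 0.9179
     = 0.05131250 + 0.25242250
     = 0.30373500

Step 2: Apply Bayes' theorem
P(C|D) = P(D|C) × P(C) / P(D)
       = 0.05131250 / 0.30373500
       = 0.1689


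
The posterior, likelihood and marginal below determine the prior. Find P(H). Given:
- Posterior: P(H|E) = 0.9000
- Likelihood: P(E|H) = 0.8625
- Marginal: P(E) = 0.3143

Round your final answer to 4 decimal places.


From Bayes' theorem: P(H|E) = P(E|H) × P(H) / P(E)

Rearranging for P(H):
P(H) = P(H|E) × P(E) / P(E|H)
     = 0.9000 × 0.3143 / 0.8625
     = 0.28287000 / 0.8625
     = 0.3280


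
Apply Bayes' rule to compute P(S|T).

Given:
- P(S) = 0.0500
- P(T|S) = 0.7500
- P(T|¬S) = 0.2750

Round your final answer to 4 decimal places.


Bayes' theorem: P(S|T) = P(T|S) × P(S) / P(T)

Step 1: Calculate P(T) using law of total probability
P(T) = P(T|S)P(S) + P(T|¬S)P(¬S)
     = 0.7500 × 0.0500 + 0.2750 × 0.9500
     = 0.03750000 + 0.26125000
     = 0.29875000

Step 2: Apply Bayes' theorem
P(S|T) = P(T|S) × P(S) / P(T)
       = 0.03750000 / 0.29875000
       = 0.1255


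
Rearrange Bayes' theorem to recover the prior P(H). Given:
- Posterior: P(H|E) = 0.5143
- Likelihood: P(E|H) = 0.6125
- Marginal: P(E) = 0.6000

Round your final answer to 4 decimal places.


From Bayes' theorem: P(H|E) = P(E|H) × P(H) / P(E)

Rearranging for P(H):
P(H) = P(H|E) × P(E) / P(E|H)
     = 0.5143 × 0.6000 / 0.6125
     = 0.30858000 / 0.6125
     = 0.5038


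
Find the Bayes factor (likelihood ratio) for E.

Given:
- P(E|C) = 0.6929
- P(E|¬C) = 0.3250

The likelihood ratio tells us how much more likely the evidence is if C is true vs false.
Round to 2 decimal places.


Likelihood Ratio (LR) = P(E|C) / P(E|¬C)

LR = 0.6929 / 0.3250
   = 2.13

The evidence is 2.13 times more likely if C is true than if C is false.
LR > 1, so observing E raises the odds in favor of C.


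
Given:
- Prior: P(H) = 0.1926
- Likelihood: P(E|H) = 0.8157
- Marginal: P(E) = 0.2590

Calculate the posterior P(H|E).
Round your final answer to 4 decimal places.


Using Bayes' theorem:

P(H|E) = P(E|H) × P(H) / P(E)
       = 0.8157 × 0.1926 / 0.2590
       = 0.15710382 / 0.2590
       = 0.6066

The evidence strengthens our belief in H.
Prior: 0.1926 → Posterior: 0.6066


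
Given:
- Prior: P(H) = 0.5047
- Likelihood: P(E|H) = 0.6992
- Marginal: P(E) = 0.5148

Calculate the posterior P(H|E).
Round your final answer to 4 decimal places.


Using Bayes' theorem:

P(H|E) = P(E|H) × P(H) / P(E)
       = 0.6992 × 0.5047 / 0.5148
       = 0.35288624 / 0.5148
       = 0.6855

The evidence strengthens our belief in H.
Prior: 0.5047 → Posterior: 0.6855


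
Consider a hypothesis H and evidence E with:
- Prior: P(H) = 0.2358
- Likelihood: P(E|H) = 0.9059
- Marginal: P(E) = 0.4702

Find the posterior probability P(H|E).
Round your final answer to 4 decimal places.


Using Bayes' theorem:

P(H|E) = P(E|H) × P(H) / P(E)
       = 0.9059 × 0.2358 / 0.4702
       = 0.21361122 / 0.4702
       = 0.4543

The evidence strengthens our belief in H.
Prior: 0.2358 → Posterior: 0.4543


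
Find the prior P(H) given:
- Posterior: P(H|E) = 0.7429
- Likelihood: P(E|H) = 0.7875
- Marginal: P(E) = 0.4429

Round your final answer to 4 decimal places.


From Bayes' theorem: P(H|E) = P(E|H) × P(H) / P(E)

Rearranging for P(H):
P(H) = P(H|E) × P(E) / P(E|H)
     = 0.7429 × 0.4429 / 0.7875
     = 0.32903041 / 0.7875
     = 0.4178


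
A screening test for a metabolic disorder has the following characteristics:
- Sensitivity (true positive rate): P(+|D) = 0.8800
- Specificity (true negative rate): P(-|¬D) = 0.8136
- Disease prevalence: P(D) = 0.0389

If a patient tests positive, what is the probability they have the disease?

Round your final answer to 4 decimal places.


Let D = has disease, + = positive test

Given:
- P(D) = 0.0389 (prevalence)
- P(+|D) = 0.8800 (sensitivity)
- P(-|¬D) = 0.8136 (specificity)
- P(+|¬D) = 0.1864 (false positive rate = 1 - specificity)

Step 1: Find P(+)
P(+) = P(+|D)P(D) + P(+|¬D)P(¬D)
     = 0.8800 × 0.0389 + 0.1864 × 0.9611
     = 0.03423200 + 0.17914904
     = 0.21338104

Step 2: Apply Bayes' theorem for P(D|+)
P(D|+) = P(+|D)P(D) / P(+)
       = 0.03423200 / 0.21338104
       = 0.1604


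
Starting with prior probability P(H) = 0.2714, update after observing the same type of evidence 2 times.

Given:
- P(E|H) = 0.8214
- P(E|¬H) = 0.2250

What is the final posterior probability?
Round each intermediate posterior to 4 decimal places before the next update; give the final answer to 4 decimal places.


Sequential Bayesian updating:

Initial prior: P(H) = 0.2714

Update 1:
  P(E) = 0.8214 × 0.2714 + 0.2250 × 0.7286 = 0.22292796 + 0.16393500 = 0.38686296
  P(H|E) = 0.22292796 / 0.38686296 = 0.5762

Update 2:
  P(E) = 0.8214 × 0.5762 + 0.2250 × 0.4238 = 0.47329068 + 0.09535500 = 0.56864568
  P(H|E) = 0.47329068 / 0.56864568 = 0.8323

Final posterior: 0.8323


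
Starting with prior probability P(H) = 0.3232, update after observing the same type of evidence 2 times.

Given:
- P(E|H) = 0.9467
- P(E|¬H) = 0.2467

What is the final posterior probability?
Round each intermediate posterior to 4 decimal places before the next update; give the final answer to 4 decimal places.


Sequential Bayesian updating:

Initial prior: P(H) = 0.3232

Update 1:
  P(E) = 0.9467 × 0.3232 + 0.2467 × 0.6768 = 0.30597344 + 0.16696656 = 0.47294000
  P(H|E) = 0.30597344 / 0.47294000 = 0.6470

Update 2:
  P(E) = 0.9467 × 0.6470 + 0.2467 × 0.3530 = 0.61251490 + 0.08708510 = 0.69960000
  P(H|E) = 0.61251490 / 0.69960000 = 0.8755

Final posterior: 0.8755
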